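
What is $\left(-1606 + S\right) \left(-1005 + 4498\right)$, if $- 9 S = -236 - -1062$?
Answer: $- \frac{53373040}{9} \approx -5.9303 \cdot 10^{6}$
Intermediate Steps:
$S = - \frac{826}{9}$ ($S = - \frac{-236 - -1062}{9} = - \frac{-236 + 1062}{9} = \left(- \frac{1}{9}\right) 826 = - \frac{826}{9} \approx -91.778$)
$\left(-1606 + S\right) \left(-1005 + 4498\right) = \left(-1606 - \frac{826}{9}\right) \left(-1005 + 4498\right) = \left(- \frac{15280}{9}\right) 3493 = - \frac{53373040}{9}$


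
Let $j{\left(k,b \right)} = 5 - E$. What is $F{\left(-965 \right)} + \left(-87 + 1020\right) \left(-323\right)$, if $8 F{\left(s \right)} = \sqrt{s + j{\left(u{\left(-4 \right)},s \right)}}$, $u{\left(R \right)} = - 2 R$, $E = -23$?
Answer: $-301359 + \frac{i \sqrt{937}}{8} \approx -3.0136 \cdot 10^{5} + 3.8263 i$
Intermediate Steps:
$j{\left(k,b \right)} = 28$ ($j{\left(k,b \right)} = 5 - -23 = 5 + 23 = 28$)
$F{\left(s \right)} = \frac{\sqrt{28 + s}}{8}$ ($F{\left(s \right)} = \frac{\sqrt{s + 28}}{8} = \frac{\sqrt{28 + s}}{8}$)
$F{\left(-965 \right)} + \left(-87 + 1020\right) \left(-323\right) = \frac{\sqrt{28 - 965}}{8} + \left(-87 + 1020\right) \left(-323\right) = \frac{\sqrt{-937}}{8} + 933 \left(-323\right) = \frac{i \sqrt{937}}{8} - 301359 = -301359 + \frac{i \sqrt{937}}{8}$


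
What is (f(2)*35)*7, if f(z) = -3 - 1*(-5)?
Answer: 490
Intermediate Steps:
f(z) = 2 (f(z) = -3 + 5 = 2)
(f(2)*35)*7 = (2*35)*7 = 70*7 = 490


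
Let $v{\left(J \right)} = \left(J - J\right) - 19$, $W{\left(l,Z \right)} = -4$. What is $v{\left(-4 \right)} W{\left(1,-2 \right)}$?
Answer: $76$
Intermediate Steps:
$v{\left(J \right)} = -19$ ($v{\left(J \right)} = 0 - 19 = -19$)
$v{\left(-4 \right)} W{\left(1,-2 \right)} = \left(-19\right) \left(-4\right) = 76$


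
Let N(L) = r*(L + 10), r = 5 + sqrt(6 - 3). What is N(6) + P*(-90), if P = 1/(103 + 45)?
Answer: 5875/74 + 16*sqrt(3) ≈ 107.10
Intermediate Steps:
P = 1/148 ≈ 0.0067568
r = 5 + sqrt(3) ≈ 6.7320
N(L) = (5 + sqrt(3))*(10 + L) (N(L) = (5 + sqrt(3))*(L + 10) = (5 + sqrt(3))*(10 + L))
N(6) + P*(-90) = (5 + sqrt(3))*(10 + 6) + (1/148)*(-90) = (5 + sqrt(3))*16 - 45/74 = (80 + 16*sqrt(3)) - 45/74 = 5875/74 + 16*sqrt(3)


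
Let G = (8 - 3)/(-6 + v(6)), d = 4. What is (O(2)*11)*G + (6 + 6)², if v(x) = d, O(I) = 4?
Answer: 34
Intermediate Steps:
v(x) = 4
G = -5/2 (G = (8 - 3)/(-6 + 4) = 5/(-2) = 5*(-½) = -5/2 ≈ -2.5000)
(O(2)*11)*G + (6 + 6)² = (4*11)*(-5/2) + (6 + 6)² = 44*(-5/2) + 12² = -110 + 144 = 34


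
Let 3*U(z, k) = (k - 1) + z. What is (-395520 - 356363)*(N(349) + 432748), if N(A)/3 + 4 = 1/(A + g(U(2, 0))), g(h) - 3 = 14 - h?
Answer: -356927432318083/1097 ≈ -3.2537e+11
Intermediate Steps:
U(z, k) = -⅓ + k/3 + z/3 (U(z, k) = ((k - 1) + z)/3 = ((-1 + k) + z)/3 = (-1 + k + z)/3 = -⅓ + k/3 + z/3)
g(h) = 17 - h (g(h) = 3 + (14 - h) = 17 - h)
N(A) = -12 + 3/(50/3 + A) (N(A) = -12 + 3/(A + (17 - (-⅓ + (⅓)*0 + (⅓)*2))) = -12 + 3/(A + (17 - (-⅓ + 0 + ⅔))) = -12 + 3/(A + (17 - 1*⅓)) = -12 + 3/(A + (17 - ⅓)) = -12 + 3/(A + 50/3) = -12 + 3/(50/3 + A))
(-395520 - 356363)*(N(349) + 432748) = (-395520 - 356363)*(3*(-197 - 12*349)/(50 + 3*349) + 432748) = -751883*(3*(-197 - 4188)/(50 + 1047) + 432748) = -751883*(3*(-4385)/1097 + 432748) = -751883*(3*(1/1097)*(-4385) + 432748) = -751883*(-13155/1097 + 432748) = -751883*474711401/1097 = -356927432318083/1097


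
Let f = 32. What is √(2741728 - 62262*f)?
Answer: 4*√46834 ≈ 865.65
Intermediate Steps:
√(2741728 - 62262*f) = √(2741728 - 62262*32) = √(2741728 - 1992384) = √749344 = 4*√46834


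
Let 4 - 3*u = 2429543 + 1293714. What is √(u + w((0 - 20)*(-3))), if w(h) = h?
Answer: I*√11169219/3 ≈ 1114.0*I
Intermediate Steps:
u = -3723253/3 (u = 4/3 - (2429543 + 1293714)/3 = 4/3 - ⅓*3723257 = 4/3 - 3723257/3 = -3723253/3 ≈ -1.2411e+6)
√(u + w((0 - 20)*(-3))) = √(-3723253/3 + (0 - 20)*(-3)) = √(-3723253/3 - 20*(-3)) = √(-3723253/3 + 60) = √(-3723073/3) = I*√11169219/3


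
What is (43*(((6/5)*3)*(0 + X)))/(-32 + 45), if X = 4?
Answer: 3096/65 ≈ 47.631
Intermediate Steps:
(43*(((6/5)*3)*(0 + X)))/(-32 + 45) = (43*(((6/5)*3)*(0 + 4)))/(-32 + 45) = (43*(((6*(⅕))*3)*4))/13 = (43*(((6/5)*3)*4))*(1/13) = (43*((18/5)*4))*(1/13) = (43*(72/5))*(1/13) = (3096/5)*(1/13) = 3096/65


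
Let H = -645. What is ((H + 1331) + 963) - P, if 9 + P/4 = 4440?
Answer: -16075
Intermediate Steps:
P = 17724 (P = -36 + 4*4440 = -36 + 17760 = 17724)
((H + 1331) + 963) - P = ((-645 + 1331) + 963) - 1*17724 = (686 + 963) - 17724 = 1649 - 17724 = -16075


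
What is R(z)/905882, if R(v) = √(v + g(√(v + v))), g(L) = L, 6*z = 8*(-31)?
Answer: √(-372 + 6*I*√186)/2717646 ≈ 7.7595e-7 + 7.1394e-6*I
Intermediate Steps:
z = -124/3 (z = (8*(-31))/6 = (⅙)*(-248) = -124/3 ≈ -41.333)
R(v) = √(v + √2*√v) (R(v) = √(v + √(v + v)) = √(v + √(2*v)) = √(v + √2*√v))
R(z)/905882 = √(-124/3 + √2*√(-124/3))/905882 = √(-124/3 + √2*(2*I*√93/3))*(1/905882) = √(-124/3 + 2*I*√186/3)*(1/905882) = √(-124/3 + 2*I*√186/3)/905882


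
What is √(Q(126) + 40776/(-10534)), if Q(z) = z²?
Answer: 2*√110078330142/5267 ≈ 125.98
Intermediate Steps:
√(Q(126) + 40776/(-10534)) = √(126² + 40776/(-10534)) = √(15876 + 40776*(-1/10534)) = √(15876 - 20388/5267) = √(83598504/5267) = 2*√110078330142/5267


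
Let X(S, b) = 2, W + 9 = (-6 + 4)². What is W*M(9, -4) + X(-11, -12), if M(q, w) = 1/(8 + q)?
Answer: 29/17 ≈ 1.7059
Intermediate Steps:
W = -5 (W = -9 + (-6 + 4)² = -9 + (-2)² = -9 + 4 = -5)
W*M(9, -4) + X(-11, -12) = -5/(8 + 9) + 2 = -5/17 + 2 = 29/17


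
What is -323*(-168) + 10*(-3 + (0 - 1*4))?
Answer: 54194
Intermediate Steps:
-323*(-168) + 10*(-3 + (0 - 1*4)) = 54264 + 10*(-3 + (0 - 4)) = 54264 + 10*(-3 - 4) = 54264 + 10*(-7) = 54264 - 70 = 54194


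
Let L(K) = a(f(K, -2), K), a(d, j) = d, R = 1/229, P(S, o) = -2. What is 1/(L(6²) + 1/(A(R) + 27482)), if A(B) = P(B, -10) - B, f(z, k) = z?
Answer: 6292919/226545313 ≈ 0.027778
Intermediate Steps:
R = 1/229 ≈ 0.0043668
A(B) = -2 - B
L(K) = K
1/(L(6²) + 1/(A(R) + 27482)) = 1/(6² + 1/((-2 - 1*1/229) + 27482)) = 1/(36 + 1/((-2 - 1/229) + 27482)) = 1/(36 + 1/(-459/229 + 27482)) = 1/(36 + 1/(6292919/229)) = 1/(36 + 229/6292919) = 1/(226545313/6292919) = 6292919/226545313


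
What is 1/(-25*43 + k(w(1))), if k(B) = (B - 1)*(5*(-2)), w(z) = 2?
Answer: -1/1085 ≈ -0.00092166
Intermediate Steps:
k(B) = 10 - 10*B (k(B) = (-1 + B)*(-10) = 10 - 10*B)
1/(-25*43 + k(w(1))) = 1/(-25*43 + (10 - 10*2)) = 1/(-1075 + (10 - 20)) = 1/(-1075 - 10) = 1/(-1085) = -1/1085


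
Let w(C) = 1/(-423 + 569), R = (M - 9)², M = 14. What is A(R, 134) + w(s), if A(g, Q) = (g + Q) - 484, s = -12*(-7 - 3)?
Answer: -47449/146 ≈ -324.99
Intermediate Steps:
s = 120 (s = -12*(-10) = 120)
R = 25 (R = (14 - 9)² = 5² = 25)
A(g, Q) = -484 + Q + g (A(g, Q) = (Q + g) - 484 = -484 + Q + g)
w(C) = 1/146
A(R, 134) + w(s) = (-484 + 134 + 25) + 1/146 = -325 + 1/146 = -47449/146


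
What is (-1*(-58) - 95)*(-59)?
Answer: 2183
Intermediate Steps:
(-1*(-58) - 95)*(-59) = (58 - 95)*(-59) = -37*(-59) = 2183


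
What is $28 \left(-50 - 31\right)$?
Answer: $-2268$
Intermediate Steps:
$28 \left(-50 - 31\right) = 28 \left(-81\right) = -2268$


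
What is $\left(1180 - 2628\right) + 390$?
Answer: $-1058$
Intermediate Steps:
$\left(1180 - 2628\right) + 390 = -1448 + 390 = -1058$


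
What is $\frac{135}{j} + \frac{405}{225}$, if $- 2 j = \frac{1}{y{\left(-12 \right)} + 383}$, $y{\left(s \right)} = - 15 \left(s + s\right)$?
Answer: $- \frac{1003041}{5} \approx -2.0061 \cdot 10^{5}$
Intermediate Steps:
$y{\left(s \right)} = - 30 s$ ($y{\left(s \right)} = - 15 \cdot 2 s = - 30 s$)
$j = - \frac{1}{1486}$ ($j = - \frac{1}{2 \left(\left(-30\right) \left(-12\right) + 383\right)} = - \frac{1}{2 \left(360 + 383\right)} = - \frac{1}{2 \cdot 743} = \left(- \frac{1}{2}\right) \frac{1}{743} = - \frac{1}{1486} \approx -0.00067295$)
$\frac{135}{j} + \frac{405}{225} = \frac{135}{- \frac{1}{1486}} + \frac{405}{225} = 135 \left(-1486\right) + 405 \cdot \frac{1}{225} = -200610 + \frac{9}{5} = - \frac{1003041}{5}$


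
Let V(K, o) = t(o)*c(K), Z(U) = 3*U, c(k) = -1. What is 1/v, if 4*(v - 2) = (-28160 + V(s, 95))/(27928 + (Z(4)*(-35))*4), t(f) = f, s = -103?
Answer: 104992/181729 ≈ 0.57774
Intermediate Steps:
V(K, o) = -o (V(K, o) = o*(-1) = -o)
v = 181729/104992 (v = 2 + ((-28160 - 1*95)/(27928 + ((3*4)*(-35))*4))/4 = 2 + ((-28160 - 95)/(27928 + (12*(-35))*4))/4 = 2 + (-28255/(27928 - 420*4))/4 = 2 + (-28255/(27928 - 1680))/4 = 2 + (-28255/26248)/4 = 2 + (-28255*1/26248)/4 = 2 + (¼)*(-28255/26248) = 2 - 28255/104992 = 181729/104992 ≈ 1.7309)
1/v = 1/(181729/104992) = 104992/181729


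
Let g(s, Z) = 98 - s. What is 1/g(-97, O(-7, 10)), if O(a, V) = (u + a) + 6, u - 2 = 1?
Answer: 1/195 ≈ 0.0051282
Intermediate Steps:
u = 3 (u = 2 + 1 = 3)
O(a, V) = 9 + a (O(a, V) = (3 + a) + 6 = 9 + a)
1/g(-97, O(-7, 10)) = 1/(98 - 1*(-97)) = 1/(98 + 97) = 1/195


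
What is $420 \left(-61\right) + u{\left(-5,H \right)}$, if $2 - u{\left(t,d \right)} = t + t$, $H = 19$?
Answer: $-25608$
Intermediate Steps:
$u{\left(t,d \right)} = 2 - 2 t$ ($u{\left(t,d \right)} = 2 - \left(t + t\right) = 2 - 2 t$)
$420 \left(-61\right) + u{\left(-5,H \right)} = 420 \left(-61\right) + \left(2 - -10\right) = -25620 + \left(2 + 10\right) = -25620 + 12 = -25608$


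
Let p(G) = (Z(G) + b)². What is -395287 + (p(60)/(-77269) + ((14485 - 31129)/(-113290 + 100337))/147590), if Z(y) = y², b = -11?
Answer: -29207759247334550122/73858859019815 ≈ -3.9545e+5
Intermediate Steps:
p(G) = (-11 + G²)² (p(G) = (G² - 11)² = (-11 + G²)²)
-395287 + (p(60)/(-77269) + ((14485 - 31129)/(-113290 + 100337))/147590) = -395287 + ((-11 + 60²)²/(-77269) + ((14485 - 31129)/(-113290 + 100337))/147590) = -395287 + ((-11 + 3600)²*(-1/77269) - 16644/(-12953)*(1/147590)) = -395287 + (3589²*(-1/77269) - 16644*(-1/12953)*(1/147590)) = -395287 + (12880921*(-1/77269) + (16644/12953)*(1/147590)) = -395287 + (-12880921/77269 + 8322/955866635) = -395287 - 12312441968938217/73858859019815 = -29207759247334550122/73858859019815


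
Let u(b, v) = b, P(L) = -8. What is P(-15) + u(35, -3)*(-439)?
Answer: -15373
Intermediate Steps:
P(-15) + u(35, -3)*(-439) = -8 + 35*(-439) = -8 - 15365 = -15373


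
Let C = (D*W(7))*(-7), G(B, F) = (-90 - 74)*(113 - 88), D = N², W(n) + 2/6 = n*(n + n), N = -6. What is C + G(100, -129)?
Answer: -28712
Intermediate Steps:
W(n) = -⅓ + 2*n² (W(n) = -⅓ + n*(n + n) = -⅓ + n*(2*n) = -⅓ + 2*n²)
D = 36 (D = (-6)² = 36)
G(B, F) = -4100 (G(B, F) = -164*25 = -4100)
C = -24612 (C = (36*(-⅓ + 2*7²))*(-7) = (36*(-⅓ + 2*49))*(-7) = (36*(-⅓ + 98))*(-7) = (36*(293/3))*(-7) = 3516*(-7) = -24612)
C + G(100, -129) = -24612 - 4100 = -28712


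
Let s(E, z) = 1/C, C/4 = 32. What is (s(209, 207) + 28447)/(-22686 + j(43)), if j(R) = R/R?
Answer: -3641217/2903680 ≈ -1.2540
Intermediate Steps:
C = 128 (C = 4*32 = 128)
s(E, z) = 1/128
j(R) = 1
(s(209, 207) + 28447)/(-22686 + j(43)) = (1/128 + 28447)/(-22686 + 1) = (3641217/128)/(-22685) = (3641217/128)*(-1/22685) = -3641217/2903680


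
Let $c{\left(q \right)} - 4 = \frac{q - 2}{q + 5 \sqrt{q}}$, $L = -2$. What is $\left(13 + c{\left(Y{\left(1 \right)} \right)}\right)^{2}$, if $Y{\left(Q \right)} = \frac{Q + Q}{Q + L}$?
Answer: $\frac{- 6503 i + 3230 \sqrt{2}}{- 23 i + 10 \sqrt{2}} \approx 293.78 + 17.964 i$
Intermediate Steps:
$Y{\left(Q \right)} = \frac{2 Q}{-2 + Q}$ ($Y{\left(Q \right)} = \frac{Q + Q}{Q - 2} = \frac{2 Q}{-2 + Q}$)
$c{\left(q \right)} = 4 + \frac{-2 + q}{q + 5 \sqrt{q}}$ ($c{\left(q \right)} = 4 + \frac{q - 2}{q + 5 \sqrt{q}} = 4 + \frac{-2 + q}{q + 5 \sqrt{q}}$)
$\left(13 + c{\left(Y{\left(1 \right)} \right)}\right)^{2} = \left(13 + \frac{-2 + 5 \cdot 2 \cdot 1 \frac{1}{-2 + 1} + 20 \sqrt{2 \cdot 1 \frac{1}{-2 + 1}}}{2 \cdot 1 \frac{1}{-2 + 1} + 5 \sqrt{2 \cdot 1 \frac{1}{-2 + 1}}}\right)^{2} = \left(13 + \frac{-2 + 5 \cdot 2 \cdot 1 \frac{1}{-1} + 20 \sqrt{2 \cdot 1 \frac{1}{-1}}}{2 \cdot 1 \frac{1}{-1} + 5 \sqrt{2 \cdot 1 \frac{1}{-1}}}\right)^{2} = \left(13 + \frac{-2 + 5 \cdot 2 \cdot 1 \left(-1\right) + 20 \sqrt{2 \cdot 1 \left(-1\right)}}{2 \cdot 1 \left(-1\right) + 5 \sqrt{2 \cdot 1 \left(-1\right)}}\right)^{2} = \left(13 + \frac{-2 + 5 \left(-2\right) + 20 \sqrt{-2}}{-2 + 5 \sqrt{-2}}\right)^{2} = \left(13 + \frac{-2 - 10 + 20 i \sqrt{2}}{-2 + 5 i \sqrt{2}}\right)^{2} = \left(13 + \frac{-12 + 20 i \sqrt{2}}{-2 + 5 i \sqrt{2}}\right)^{2}$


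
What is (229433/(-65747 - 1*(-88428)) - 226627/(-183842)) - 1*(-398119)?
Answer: 1660092236272411/4169720402 ≈ 3.9813e+5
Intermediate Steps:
(229433/(-65747 - 1*(-88428)) - 226627/(-183842)) - 1*(-398119) = (229433/(-65747 + 88428) - 226627*(-1/183842)) + 398119 = (229433/22681 + 226627/183842) + 398119 = 47319548573/4169720402 + 398119 = 1660092236272411/4169720402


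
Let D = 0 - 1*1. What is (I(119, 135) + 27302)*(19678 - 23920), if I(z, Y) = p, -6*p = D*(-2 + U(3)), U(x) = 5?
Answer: -115817205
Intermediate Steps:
D = -1 (D = 0 - 1 = -1)
p = ½ (p = -(-1)*(-2 + 5)/6 = -(-1)*3/6 = -⅙*(-3) = ½ ≈ 0.50000)
I(z, Y) = ½
(I(119, 135) + 27302)*(19678 - 23920) = (½ + 27302)*(19678 - 23920) = (54605/2)*(-4242) = -115817205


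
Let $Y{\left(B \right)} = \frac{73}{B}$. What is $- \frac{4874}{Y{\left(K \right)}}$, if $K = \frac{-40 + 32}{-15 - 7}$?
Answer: $- \frac{19496}{803} \approx -24.279$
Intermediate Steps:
$K = \frac{4}{11}$ ($K = - \frac{8}{-22} = \left(-8\right) \left(- \frac{1}{22}\right) = \frac{4}{11} \approx 0.36364$)
$- \frac{4874}{Y{\left(K \right)}} = - \frac{4874}{73 \frac{1}{\frac{4}{11}}} = - \frac{4874}{73 \cdot \frac{11}{4}} = - \frac{4874}{\frac{803}{4}} = \left(-4874\right) \frac{4}{803} = - \frac{19496}{803}$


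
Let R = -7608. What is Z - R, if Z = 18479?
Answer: 26087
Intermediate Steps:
Z - R = 18479 - 1*(-7608) = 18479 + 7608 = 26087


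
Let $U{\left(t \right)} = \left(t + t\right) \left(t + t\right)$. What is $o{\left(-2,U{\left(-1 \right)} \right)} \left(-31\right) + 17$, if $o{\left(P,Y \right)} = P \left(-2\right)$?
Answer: $-107$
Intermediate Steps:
$U{\left(t \right)} = 4 t^{2}$ ($U{\left(t \right)} = 2 t 2 t = 4 t^{2}$)
$o{\left(P,Y \right)} = - 2 P$
$o{\left(-2,U{\left(-1 \right)} \right)} \left(-31\right) + 17 = \left(-2\right) \left(-2\right) \left(-31\right) + 17 = 4 \left(-31\right) + 17 = -124 + 17 = -107$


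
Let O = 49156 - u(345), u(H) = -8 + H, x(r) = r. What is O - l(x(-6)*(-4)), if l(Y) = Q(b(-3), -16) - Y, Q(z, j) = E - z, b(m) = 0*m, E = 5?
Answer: 48838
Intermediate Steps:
b(m) = 0
Q(z, j) = 5 - z
O = 48819 (O = 49156 - (-8 + 345) = 49156 - 1*337 = 49156 - 337 = 48819)
l(Y) = 5 - Y (l(Y) = (5 - 1*0) - Y = (5 + 0) - Y = 5 - Y)
O - l(x(-6)*(-4)) = 48819 - (5 - (-6)*(-4)) = 48819 - (5 - 1*24) = 48819 - (5 - 24) = 48819 - 1*(-19) = 48819 + 19 = 48838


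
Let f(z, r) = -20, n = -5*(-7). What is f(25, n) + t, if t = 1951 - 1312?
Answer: 619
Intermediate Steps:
n = 35
t = 639
f(25, n) + t = -20 + 639 = 619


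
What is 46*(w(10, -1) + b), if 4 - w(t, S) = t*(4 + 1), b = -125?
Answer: -7866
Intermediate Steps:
w(t, S) = 4 - 5*t (w(t, S) = 4 - t*(4 + 1) = 4 - t*5 = 4 - 5*t)
46*(w(10, -1) + b) = 46*((4 - 5*10) - 125) = 46*((4 - 50) - 125) = 46*(-46 - 125) = 46*(-171) = -7866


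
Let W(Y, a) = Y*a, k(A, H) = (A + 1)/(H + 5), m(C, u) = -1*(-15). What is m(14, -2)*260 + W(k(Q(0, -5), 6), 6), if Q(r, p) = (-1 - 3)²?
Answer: 43002/11 ≈ 3909.3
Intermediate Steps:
m(C, u) = 15
Q(r, p) = 16 (Q(r, p) = (-4)² = 16)
k(A, H) = (1 + A)/(5 + H)
m(14, -2)*260 + W(k(Q(0, -5), 6), 6) = 15*260 + ((1 + 16)/(5 + 6))*6 = 3900 + (17/11)*6 = 3900 + 102/11 = 43002/11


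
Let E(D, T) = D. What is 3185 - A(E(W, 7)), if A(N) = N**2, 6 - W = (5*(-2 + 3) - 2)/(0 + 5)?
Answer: 78896/25 ≈ 3155.8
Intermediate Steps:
W = 27/5 (W = 6 - (5*(-2 + 3) - 2)/(0 + 5) = 6 - (5*1 - 2)/5 = 6 - (5 - 2)/5 = 6 - 3/5 = 27/5 ≈ 5.4000)
3185 - A(E(W, 7)) = 3185 - (27/5)**2 = 3185 - 1*729/25 = 3185 - 729/25 = 78896/25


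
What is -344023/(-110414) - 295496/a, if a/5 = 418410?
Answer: 343543210903/115495804350 ≈ 2.9745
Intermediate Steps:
a = 2092050 (a = 5*418410 = 2092050)
-344023/(-110414) - 295496/a = -344023/(-110414) - 295496/2092050 = -344023*(-1/110414) - 295496*1/2092050 = 344023/110414 - 147748/1046025 = 343543210903/115495804350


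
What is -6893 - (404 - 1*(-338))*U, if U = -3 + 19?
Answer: -18765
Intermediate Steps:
U = 16
-6893 - (404 - 1*(-338))*U = -6893 - (404 - 1*(-338))*16 = -6893 - (404 + 338)*16 = -6893 - 742*16 = -6893 - 1*11872 = -6893 - 11872 = -18765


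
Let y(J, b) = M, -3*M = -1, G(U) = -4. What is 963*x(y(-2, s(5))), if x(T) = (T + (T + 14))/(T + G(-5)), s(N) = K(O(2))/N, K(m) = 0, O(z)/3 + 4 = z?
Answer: -3852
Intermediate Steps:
O(z) = -12 + 3*z
s(N) = 0 (s(N) = 0/N = 0)
M = 1/3 (M = -1/3*(-1) = 1/3 ≈ 0.33333)
y(J, b) = 1/3
x(T) = (14 + 2*T)/(-4 + T) (x(T) = (T + (T + 14))/(T - 4) = (T + (14 + T))/(-4 + T) = (14 + 2*T)/(-4 + T))
963*x(y(-2, s(5))) = 963*(2*(7 + 1/3)/(-4 + 1/3)) = 963*(2*(22/3)/(-11/3)) = 963*(2*(-3/11)*(22/3)) = 963*(-4) = -3852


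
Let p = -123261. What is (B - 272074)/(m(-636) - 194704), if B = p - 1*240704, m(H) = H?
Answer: 636039/195340 ≈ 3.2561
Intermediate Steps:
B = -363965 (B = -123261 - 1*240704 = -123261 - 240704 = -363965)
(B - 272074)/(m(-636) - 194704) = (-363965 - 272074)/(-636 - 194704) = -636039/(-195340) = -636039*(-1/195340) = 636039/195340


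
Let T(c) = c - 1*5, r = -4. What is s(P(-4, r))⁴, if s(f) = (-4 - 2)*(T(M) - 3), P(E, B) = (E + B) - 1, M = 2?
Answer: 1679616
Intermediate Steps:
T(c) = -5 + c (T(c) = c - 5 = -5 + c)
P(E, B) = -1 + B + E (P(E, B) = (B + E) - 1 = -1 + B + E)
s(f) = 36 (s(f) = (-4 - 2)*((-5 + 2) - 3) = -6*(-3 - 3) = -6*(-6) = 36)
s(P(-4, r))⁴ = 36⁴ = 1679616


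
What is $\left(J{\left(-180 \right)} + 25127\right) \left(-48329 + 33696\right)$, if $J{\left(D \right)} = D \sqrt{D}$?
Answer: $-367683391 + 15803640 i \sqrt{5} \approx -3.6768 \cdot 10^{8} + 3.5338 \cdot 10^{7} i$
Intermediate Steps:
$J{\left(D \right)} = D^{\frac{3}{2}}$
$\left(J{\left(-180 \right)} + 25127\right) \left(-48329 + 33696\right) = \left(\left(-180\right)^{\frac{3}{2}} + 25127\right) \left(-48329 + 33696\right) = \left(- 1080 i \sqrt{5} + 25127\right) \left(-14633\right) = \left(25127 - 1080 i \sqrt{5}\right) \left(-14633\right) = -367683391 + 15803640 i \sqrt{5}$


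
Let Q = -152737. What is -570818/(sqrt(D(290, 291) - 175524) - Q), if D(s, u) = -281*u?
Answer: -43592514433/11664424232 + 285409*I*sqrt(257295)/11664424232 ≈ -3.7372 + 0.012411*I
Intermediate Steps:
-570818/(sqrt(D(290, 291) - 175524) - Q) = -570818/(sqrt(-281*291 - 175524) - 1*(-152737)) = -570818/(sqrt(-81771 - 175524) + 152737) = -570818/(sqrt(-257295) + 152737) = -570818/(I*sqrt(257295) + 152737) = -570818/(152737 + I*sqrt(257295))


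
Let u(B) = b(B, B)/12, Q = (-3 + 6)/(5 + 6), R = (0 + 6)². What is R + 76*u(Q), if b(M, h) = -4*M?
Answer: 320/11 ≈ 29.091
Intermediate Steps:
R = 36 (R = 6² = 36)
Q = 3/11 ≈ 0.27273
u(B) = -B/3 (u(B) = -4*B/12 = -4*B*(1/12) = -B/3)
R + 76*u(Q) = 36 + 76*(-⅓*3/11) = 36 + 76*(-1/11) = 36 - 76/11 = 320/11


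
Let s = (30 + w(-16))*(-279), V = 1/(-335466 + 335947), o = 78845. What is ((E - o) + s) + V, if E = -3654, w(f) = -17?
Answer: -41426605/481 ≈ -86126.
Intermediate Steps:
V = 1/481 ≈ 0.0020790
s = -3627 (s = (30 - 17)*(-279) = 13*(-279) = -3627)
((E - o) + s) + V = ((-3654 - 1*78845) - 3627) + 1/481 = ((-3654 - 78845) - 3627) + 1/481 = (-82499 - 3627) + 1/481 = -86126 + 1/481 = -41426605/481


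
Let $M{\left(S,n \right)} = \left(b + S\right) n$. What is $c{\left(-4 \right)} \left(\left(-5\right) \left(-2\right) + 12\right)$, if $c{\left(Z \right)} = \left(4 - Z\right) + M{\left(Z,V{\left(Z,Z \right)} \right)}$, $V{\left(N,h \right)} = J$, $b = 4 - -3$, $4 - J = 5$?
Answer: $110$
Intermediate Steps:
$J = -1$ ($J = 4 - 5 = -1$)
$b = 7$ ($b = 4 + 3 = 7$)
$V{\left(N,h \right)} = -1$
$M{\left(S,n \right)} = n \left(7 + S\right)$ ($M{\left(S,n \right)} = \left(7 + S\right) n = n \left(7 + S\right)$)
$c{\left(Z \right)} = -3 - 2 Z$ ($c{\left(Z \right)} = \left(4 - Z\right) - \left(7 + Z\right) = -3 - 2 Z$)
$c{\left(-4 \right)} \left(\left(-5\right) \left(-2\right) + 12\right) = \left(-3 - -8\right) \left(\left(-5\right) \left(-2\right) + 12\right) = \left(-3 + 8\right) \left(10 + 12\right) = 5 \cdot 22 = 110$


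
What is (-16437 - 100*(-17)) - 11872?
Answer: -26609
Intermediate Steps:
(-16437 - 100*(-17)) - 11872 = (-16437 + 1700) - 11872 = -14737 - 11872 = -26609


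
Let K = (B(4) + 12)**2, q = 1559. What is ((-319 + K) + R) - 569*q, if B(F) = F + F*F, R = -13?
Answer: -886379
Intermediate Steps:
B(F) = F + F**2
K = 1024 (K = (4*(1 + 4) + 12)**2 = (4*5 + 12)**2 = (20 + 12)**2 = 32**2 = 1024)
((-319 + K) + R) - 569*q = ((-319 + 1024) - 13) - 569*1559 = (705 - 13) - 887071 = 692 - 887071 = -886379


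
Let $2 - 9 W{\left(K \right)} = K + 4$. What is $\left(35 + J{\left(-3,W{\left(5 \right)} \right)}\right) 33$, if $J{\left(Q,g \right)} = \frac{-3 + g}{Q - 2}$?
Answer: $\frac{17699}{15} \approx 1179.9$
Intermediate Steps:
$W{\left(K \right)} = - \frac{2}{9} - \frac{K}{9}$ ($W{\left(K \right)} = \frac{2}{9} - \frac{K + 4}{9} = \frac{2}{9} - \frac{4 + K}{9} = \frac{2}{9} - \left(\frac{4}{9} + \frac{K}{9}\right) = - \frac{2}{9} - \frac{K}{9}$)
$J{\left(Q,g \right)} = \frac{-3 + g}{-2 + Q}$
$\left(35 + J{\left(-3,W{\left(5 \right)} \right)}\right) 33 = \left(35 + \frac{-3 - \frac{7}{9}}{-2 - 3}\right) 33 = \left(35 + \frac{-3 - \frac{7}{9}}{-5}\right) 33 = \left(35 - \frac{-3 - \frac{7}{9}}{5}\right) 33 = \left(35 - - \frac{34}{45}\right) 33 = \left(35 + \frac{34}{45}\right) 33 = \frac{1609}{45} \cdot 33 = \frac{17699}{15}$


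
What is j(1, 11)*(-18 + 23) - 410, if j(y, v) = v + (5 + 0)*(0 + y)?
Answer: -330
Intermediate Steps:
j(y, v) = v + 5*y
j(1, 11)*(-18 + 23) - 410 = (11 + 5*1)*(-18 + 23) - 410 = (11 + 5)*5 - 410 = 16*5 - 410 = 80 - 410 = -330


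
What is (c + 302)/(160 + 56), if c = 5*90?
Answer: 94/27 ≈ 3.4815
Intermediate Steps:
c = 450
(c + 302)/(160 + 56) = (450 + 302)/(160 + 56) = 752/216 = 752*(1/216) = 94/27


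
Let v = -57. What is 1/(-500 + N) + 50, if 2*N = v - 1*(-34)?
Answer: 51148/1023 ≈ 49.998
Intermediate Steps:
N = -23/2 (N = (-57 - 1*(-34))/2 = (-57 + 34)/2 = (½)*(-23) = -23/2 ≈ -11.500)
1/(-500 + N) + 50 = 1/(-500 - 23/2) + 50 = 1/(-1023/2) + 50 = -2/1023 + 50 = 51148/1023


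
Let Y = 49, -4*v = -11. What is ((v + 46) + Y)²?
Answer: 152881/16 ≈ 9555.1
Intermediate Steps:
v = 11/4 (v = -¼*(-11) = 11/4 ≈ 2.7500)
((v + 46) + Y)² = ((11/4 + 46) + 49)² = (195/4 + 49)² = (391/4)² = 152881/16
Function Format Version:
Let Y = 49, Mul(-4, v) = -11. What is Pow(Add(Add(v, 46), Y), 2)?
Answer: Rational(152881, 16) ≈ 9555.1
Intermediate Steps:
v = Rational(11, 4) (v = Mul(Rational(-1, 4), -11) = Rational(11, 4) ≈ 2.7500)
Pow(Add(Add(v, 46), Y), 2) = Pow(Add(Add(Rational(11, 4), 46), 49), 2) = Pow(Add(Rational(195, 4), 49), 2) = Pow(Rational(391, 4), 2) = Rational(152881, 16)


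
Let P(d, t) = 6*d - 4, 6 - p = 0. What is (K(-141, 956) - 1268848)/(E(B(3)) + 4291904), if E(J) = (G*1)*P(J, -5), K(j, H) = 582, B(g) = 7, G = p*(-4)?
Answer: -634133/2145496 ≈ -0.29556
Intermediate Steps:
p = 6 (p = 6 - 1*0 = 6 + 0 = 6)
P(d, t) = -4 + 6*d
G = -24 (G = 6*(-4) = -24)
E(J) = 96 - 144*J (E(J) = (-24*1)*(-4 + 6*J) = -24*(-4 + 6*J) = 96 - 144*J)
(K(-141, 956) - 1268848)/(E(B(3)) + 4291904) = (582 - 1268848)/((96 - 144*7) + 4291904) = -1268266/((96 - 1008) + 4291904) = -1268266/(-912 + 4291904) = -1268266/4290992 = -1268266*1/4290992 = -634133/2145496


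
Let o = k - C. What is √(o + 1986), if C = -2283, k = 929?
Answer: √5198 ≈ 72.097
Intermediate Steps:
o = 3212 (o = 929 - 1*(-2283) = 929 + 2283 = 3212)
√(o + 1986) = √(3212 + 1986) = √5198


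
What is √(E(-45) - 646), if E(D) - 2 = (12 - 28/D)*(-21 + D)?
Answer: 2*I*√83085/15 ≈ 38.433*I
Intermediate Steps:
E(D) = 2 + (-21 + D)*(12 - 28/D) (E(D) = 2 + (12 - 28/D)*(-21 + D) = 2 + (-21 + D)*(12 - 28/D))
√(E(-45) - 646) = √((-278 + 12*(-45) + 588/(-45)) - 646) = √((-278 - 540 + 588*(-1/45)) - 646) = √((-278 - 540 - 196/15) - 646) = √(-12466/15 - 646) = √(-22156/15) = 2*I*√83085/15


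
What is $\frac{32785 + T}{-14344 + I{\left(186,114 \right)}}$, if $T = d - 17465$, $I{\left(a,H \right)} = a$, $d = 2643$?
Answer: $- \frac{17963}{14158} \approx -1.2688$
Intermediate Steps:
$T = -14822$ ($T = 2643 - 17465 = -14822$)
$\frac{32785 + T}{-14344 + I{\left(186,114 \right)}} = \frac{32785 - 14822}{-14344 + 186} = \frac{17963}{-14158} = 17963 \left(- \frac{1}{14158}\right) = - \frac{17963}{14158}$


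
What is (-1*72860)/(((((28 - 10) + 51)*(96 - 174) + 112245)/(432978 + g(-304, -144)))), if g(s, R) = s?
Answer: -31524627640/106863 ≈ -2.9500e+5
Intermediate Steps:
(-1*72860)/(((((28 - 10) + 51)*(96 - 174) + 112245)/(432978 + g(-304, -144)))) = (-1*72860)/(((((28 - 10) + 51)*(96 - 174) + 112245)/(432978 - 304))) = -72860*432674/((18 + 51)*(-78) + 112245) = -72860*432674/(69*(-78) + 112245) = -72860*432674/(-5382 + 112245) = -72860/(106863*(1/432674)) = -72860/106863/432674 = -72860*432674/106863 = -31524627640/106863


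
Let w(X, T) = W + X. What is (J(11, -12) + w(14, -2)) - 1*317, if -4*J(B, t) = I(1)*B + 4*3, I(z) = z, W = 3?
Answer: -1223/4 ≈ -305.75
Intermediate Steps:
w(X, T) = 3 + X
J(B, t) = -3 - B/4 (J(B, t) = -(1*B + 4*3)/4 = -(B + 12)/4 = -(12 + B)/4 = -3 - B/4)
(J(11, -12) + w(14, -2)) - 1*317 = ((-3 - 1/4*11) + (3 + 14)) - 1*317 = ((-3 - 11/4) + 17) - 317 = (-23/4 + 17) - 317 = 45/4 - 317 = -1223/4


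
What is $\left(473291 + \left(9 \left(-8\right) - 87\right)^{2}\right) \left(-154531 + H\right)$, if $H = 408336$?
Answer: $126540066460$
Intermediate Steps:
$\left(473291 + \left(9 \left(-8\right) - 87\right)^{2}\right) \left(-154531 + H\right) = \left(473291 + \left(9 \left(-8\right) - 87\right)^{2}\right) \left(-154531 + 408336\right) = \left(473291 + \left(-72 - 87\right)^{2}\right) 253805 = \left(473291 + \left(-159\right)^{2}\right) 253805 = \left(473291 + 25281\right) 253805 = 498572 \cdot 253805 = 126540066460$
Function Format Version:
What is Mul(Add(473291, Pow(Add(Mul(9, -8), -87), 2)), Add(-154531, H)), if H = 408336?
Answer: 126540066460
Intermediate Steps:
Mul(Add(473291, Pow(Add(Mul(9, -8), -87), 2)), Add(-154531, H)) = Mul(Add(473291, Pow(Add(Mul(9, -8), -87), 2)), Add(-154531, 408336)) = Mul(Add(473291, Pow(Add(-72, -87), 2)), 253805) = Mul(Add(473291, Pow(-159, 2)), 253805) = Mul(Add(473291, 25281), 253805) = Mul(498572, 253805) = 126540066460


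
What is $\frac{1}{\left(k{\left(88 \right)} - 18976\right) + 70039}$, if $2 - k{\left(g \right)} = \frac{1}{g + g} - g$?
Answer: $\frac{176}{9002927} \approx 1.9549 \cdot 10^{-5}$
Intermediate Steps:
$k{\left(g \right)} = 2 + g - \frac{1}{2 g}$ ($k{\left(g \right)} = 2 - \left(\frac{1}{g + g} - g\right) = 2 - \left(\frac{1}{2 g} - g\right) = 2 + \left(g - \frac{1}{2 g}\right) = 2 + g - \frac{1}{2 g}$)
$\frac{1}{\left(k{\left(88 \right)} - 18976\right) + 70039} = \frac{1}{\left(\left(2 + 88 - \frac{1}{2 \cdot 88}\right) - 18976\right) + 70039} = \frac{1}{\left(\left(2 + 88 - \frac{1}{176}\right) - 18976\right) + 70039} = \frac{1}{\left(\frac{15839}{176} - 18976\right) + 70039} = \frac{1}{- \frac{3323937}{176} + 70039} = \frac{1}{\frac{9002927}{176}} = \frac{176}{9002927}$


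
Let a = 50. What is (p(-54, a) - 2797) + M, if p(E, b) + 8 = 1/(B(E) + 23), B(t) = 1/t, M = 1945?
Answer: -1067206/1241 ≈ -859.96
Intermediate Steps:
B(t) = 1/t
p(E, b) = -8 + 1/(23 + 1/E) (p(E, b) = -8 + 1/(1/E + 23) = -8 + 1/(23 + 1/E))
(p(-54, a) - 2797) + M = ((-8 - 183*(-54))/(1 + 23*(-54)) - 2797) + 1945 = ((-8 + 9882)/(1 - 1242) - 2797) + 1945 = (9874/(-1241) - 2797) + 1945 = (-1/1241*9874 - 2797) + 1945 = (-9874/1241 - 2797) + 1945 = -3480951/1241 + 1945 = -1067206/1241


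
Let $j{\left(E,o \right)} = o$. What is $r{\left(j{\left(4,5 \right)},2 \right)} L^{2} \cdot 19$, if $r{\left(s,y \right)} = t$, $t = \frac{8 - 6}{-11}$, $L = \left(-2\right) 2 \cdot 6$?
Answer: $- \frac{21888}{11} \approx -1989.8$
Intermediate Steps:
$L = -24$ ($L = \left(-4\right) 6 = -24$)
$t = - \frac{2}{11}$ ($t = 2 \left(- \frac{1}{11}\right) = - \frac{2}{11} \approx -0.18182$)
$r{\left(s,y \right)} = - \frac{2}{11}$
$r{\left(j{\left(4,5 \right)},2 \right)} L^{2} \cdot 19 = - \frac{2 \left(-24\right)^{2}}{11} \cdot 19 = \left(- \frac{2}{11}\right) 576 \cdot 19 = \left(- \frac{1152}{11}\right) 19 = - \frac{21888}{11}$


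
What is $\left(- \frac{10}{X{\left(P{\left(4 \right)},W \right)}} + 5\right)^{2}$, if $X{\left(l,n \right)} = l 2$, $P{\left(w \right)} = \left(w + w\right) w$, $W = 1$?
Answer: $\frac{24025}{1024} \approx 23.462$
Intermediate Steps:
$P{\left(w \right)} = 2 w^{2}$ ($P{\left(w \right)} = 2 w w = 2 w^{2}$)
$X{\left(l,n \right)} = 2 l$
$\left(- \frac{10}{X{\left(P{\left(4 \right)},W \right)}} + 5\right)^{2} = \left(- \frac{10}{2 \cdot 2 \cdot 4^{2}} + 5\right)^{2} = \left(- \frac{10}{2 \cdot 2 \cdot 16} + 5\right)^{2} = \left(- \frac{10}{2 \cdot 32} + 5\right)^{2} = \left(- \frac{10}{64} + 5\right)^{2} = \left(\left(-10\right) \frac{1}{64} + 5\right)^{2} = \left(- \frac{5}{32} + 5\right)^{2} = \left(\frac{155}{32}\right)^{2} = \frac{24025}{1024}$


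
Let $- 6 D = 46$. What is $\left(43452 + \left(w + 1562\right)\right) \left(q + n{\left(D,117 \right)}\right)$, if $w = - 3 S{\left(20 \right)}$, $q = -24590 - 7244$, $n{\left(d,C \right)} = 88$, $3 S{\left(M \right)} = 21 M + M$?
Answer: $-1415046204$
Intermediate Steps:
$D = - \frac{23}{3}$ ($D = \left(- \frac{1}{6}\right) 46 = - \frac{23}{3} \approx -7.6667$)
$S{\left(M \right)} = \frac{22 M}{3}$ ($S{\left(M \right)} = \frac{21 M + M}{3} = \frac{22 M}{3}$)
$q = -31834$
$w = -440$ ($w = - 3 \cdot \frac{22}{3} \cdot 20 = \left(-3\right) \frac{440}{3} = -440$)
$\left(43452 + \left(w + 1562\right)\right) \left(q + n{\left(D,117 \right)}\right) = \left(43452 + \left(-440 + 1562\right)\right) \left(-31834 + 88\right) = \left(43452 + 1122\right) \left(-31746\right) = 44574 \left(-31746\right) = -1415046204$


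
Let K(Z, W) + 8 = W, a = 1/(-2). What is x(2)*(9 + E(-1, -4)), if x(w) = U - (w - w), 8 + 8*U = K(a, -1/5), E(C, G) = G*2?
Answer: -81/40 ≈ -2.0250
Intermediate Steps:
E(C, G) = 2*G
a = -1/2 (a = 1*(-1/2) = -1/2 ≈ -0.50000)
K(Z, W) = -8 + W
U = -81/40 (U = -1 + (-8 - 1/5)/8 = -1 + (1/8)*(-41/5) = -1 - 41/40 = -81/40 ≈ -2.0250)
x(w) = -81/40 (x(w) = -81/40 - (w - w) = -81/40 - 1*0 = -81/40 + 0 = -81/40)
x(2)*(9 + E(-1, -4)) = -81*(9 + 2*(-4))/40 = -81*(9 - 8)/40 = -81/40*1 = -81/40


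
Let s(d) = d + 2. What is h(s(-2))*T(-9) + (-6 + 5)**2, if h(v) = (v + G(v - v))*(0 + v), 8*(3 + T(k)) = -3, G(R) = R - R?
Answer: 1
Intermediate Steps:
s(d) = 2 + d
G(R) = 0
T(k) = -27/8 (T(k) = -3 + (1/8)*(-3) = -3 - 3/8 = -27/8)
h(v) = v**2 (h(v) = (v + 0)*(0 + v) = v*v = v**2)
h(s(-2))*T(-9) + (-6 + 5)**2 = (2 - 2)**2*(-27/8) + (-6 + 5)**2 = 0**2*(-27/8) + (-1)**2 = 0*(-27/8) + 1 = 0 + 1 = 1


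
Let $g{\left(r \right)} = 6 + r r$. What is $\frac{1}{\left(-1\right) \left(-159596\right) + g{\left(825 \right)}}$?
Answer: $\frac{1}{840227} \approx 1.1902 \cdot 10^{-6}$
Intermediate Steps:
$g{\left(r \right)} = 6 + r^{2}$
$\frac{1}{\left(-1\right) \left(-159596\right) + g{\left(825 \right)}} = \frac{1}{\left(-1\right) \left(-159596\right) + \left(6 + 825^{2}\right)} = \frac{1}{159596 + \left(6 + 680625\right)} = \frac{1}{159596 + 680631} = \frac{1}{840227}$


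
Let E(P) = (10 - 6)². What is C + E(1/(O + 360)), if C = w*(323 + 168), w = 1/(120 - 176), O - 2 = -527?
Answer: 405/56 ≈ 7.2321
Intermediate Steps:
O = -525 (O = 2 - 527 = -525)
w = -1/56 (w = 1/(-56) = -1/56 ≈ -0.017857)
E(P) = 16 (E(P) = 4² = 16)
C = -491/56 (C = -(323 + 168)/56 = -1/56*491 = -491/56 ≈ -8.7679)
C + E(1/(O + 360)) = -491/56 + 16 = 405/56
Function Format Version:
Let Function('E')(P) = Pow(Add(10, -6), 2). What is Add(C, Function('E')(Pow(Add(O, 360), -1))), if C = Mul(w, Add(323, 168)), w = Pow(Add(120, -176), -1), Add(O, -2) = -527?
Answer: Rational(405, 56) ≈ 7.2321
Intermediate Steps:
O = -525 (O = Add(2, -527) = -525)
w = Rational(-1, 56) (w = Pow(-56, -1) = Rational(-1, 56) ≈ -0.017857)
Function('E')(P) = 16 (Function('E')(P) = Pow(4, 2) = 16)
C = Rational(-491, 56) (C = Mul(Rational(-1, 56), Add(323, 168)) = Mul(Rational(-1, 56), 491) = Rational(-491, 56) ≈ -8.7679)
Add(C, Function('E')(Pow(Add(O, 360), -1))) = Add(Rational(-491, 56), 16) = Rational(405, 56)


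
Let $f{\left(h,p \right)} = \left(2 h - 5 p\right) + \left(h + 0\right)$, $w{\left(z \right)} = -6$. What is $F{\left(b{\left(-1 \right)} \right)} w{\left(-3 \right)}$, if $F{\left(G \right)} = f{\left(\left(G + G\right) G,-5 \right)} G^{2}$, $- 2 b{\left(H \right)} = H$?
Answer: $- \frac{159}{4} \approx -39.75$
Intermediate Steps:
$b{\left(H \right)} = - \frac{H}{2}$
$f{\left(h,p \right)} = - 5 p + 3 h$ ($f{\left(h,p \right)} = \left(- 5 p + 2 h\right) + h = - 5 p + 3 h$)
$F{\left(G \right)} = G^{2} \left(25 + 6 G^{2}\right)$ ($F{\left(G \right)} = \left(\left(-5\right) \left(-5\right) + 3 \left(G + G\right) G\right) G^{2} = \left(25 + 3 \cdot 2 G G\right) G^{2} = \left(25 + 3 \cdot 2 G^{2}\right) G^{2} = \left(25 + 6 G^{2}\right) G^{2} = G^{2} \left(25 + 6 G^{2}\right)$)
$F{\left(b{\left(-1 \right)} \right)} w{\left(-3 \right)} = \left(\left(- \frac{1}{2}\right) \left(-1\right)\right)^{2} \left(25 + 6 \left(\left(- \frac{1}{2}\right) \left(-1\right)\right)^{2}\right) \left(-6\right) = \frac{25 + \frac{6}{4}}{4} \left(-6\right) = \frac{25 + 6 \cdot \frac{1}{4}}{4} \left(-6\right) = \frac{25 + \frac{3}{2}}{4} \left(-6\right) = \frac{1}{4} \cdot \frac{53}{2} \left(-6\right) = \frac{53}{8} \left(-6\right) = - \frac{159}{4}$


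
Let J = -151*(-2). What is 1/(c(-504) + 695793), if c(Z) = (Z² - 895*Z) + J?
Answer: 1/1401191 ≈ 7.1368e-7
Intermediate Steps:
J = 302
c(Z) = 302 + Z² - 895*Z (c(Z) = (Z² - 895*Z) + 302 = 302 + Z² - 895*Z)
1/(c(-504) + 695793) = 1/((302 + (-504)² - 895*(-504)) + 695793) = 1/((302 + 254016 + 451080) + 695793) = 1/(705398 + 695793) = 1/1401191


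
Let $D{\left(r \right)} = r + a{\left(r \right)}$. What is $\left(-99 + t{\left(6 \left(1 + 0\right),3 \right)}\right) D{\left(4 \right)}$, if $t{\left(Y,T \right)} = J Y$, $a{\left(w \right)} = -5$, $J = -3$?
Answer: $117$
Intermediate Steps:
$t{\left(Y,T \right)} = - 3 Y$
$D{\left(r \right)} = -5 + r$ ($D{\left(r \right)} = r - 5 = -5 + r$)
$\left(-99 + t{\left(6 \left(1 + 0\right),3 \right)}\right) D{\left(4 \right)} = \left(-99 - 3 \cdot 6 \left(1 + 0\right)\right) \left(-5 + 4\right) = \left(-99 - 3 \cdot 6 \cdot 1\right) \left(-1\right) = \left(-99 - 18\right) \left(-1\right) = \left(-117\right) \left(-1\right) = 117$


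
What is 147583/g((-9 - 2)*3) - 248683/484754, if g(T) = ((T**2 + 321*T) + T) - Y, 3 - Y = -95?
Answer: -73937510287/4670604790 ≈ -15.830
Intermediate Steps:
Y = 98 (Y = 3 - 1*(-95) = 3 + 95 = 98)
g(T) = -98 + T**2 + 322*T (g(T) = ((T**2 + 321*T) + T) - 1*98 = (T**2 + 322*T) - 98 = -98 + T**2 + 322*T)
147583/g((-9 - 2)*3) - 248683/484754 = 147583/(-98 + ((-9 - 2)*3)**2 + 322*((-9 - 2)*3)) - 248683/484754 = 147583/(-98 + (-11*3)**2 + 322*(-11*3)) - 248683*1/484754 = 147583/(-98 + (-33)**2 + 322*(-33)) - 248683/484754 = 147583/(-98 + 1089 - 10626) - 248683/484754 = 147583/(-9635) - 248683/484754 = 147583*(-1/9635) - 248683/484754 = -147583/9635 - 248683/484754 = -73937510287/4670604790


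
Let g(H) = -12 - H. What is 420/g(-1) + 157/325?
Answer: -134773/3575 ≈ -37.699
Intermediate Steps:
420/g(-1) + 157/325 = 420/(-12 - 1*(-1)) + 157/325 = 420/(-12 + 1) + 157*(1/325) = 420/(-11) + 157/325 = 420*(-1/11) + 157/325 = -420/11 + 157/325 = -134773/3575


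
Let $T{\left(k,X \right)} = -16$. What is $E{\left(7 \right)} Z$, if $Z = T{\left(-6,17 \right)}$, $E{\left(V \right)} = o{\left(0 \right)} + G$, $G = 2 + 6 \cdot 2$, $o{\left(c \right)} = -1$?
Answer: $-208$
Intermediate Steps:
$G = 14$ ($G = 2 + 12 = 14$)
$E{\left(V \right)} = 13$ ($E{\left(V \right)} = -1 + 14 = 13$)
$Z = -16$
$E{\left(7 \right)} Z = 13 \left(-16\right) = -208$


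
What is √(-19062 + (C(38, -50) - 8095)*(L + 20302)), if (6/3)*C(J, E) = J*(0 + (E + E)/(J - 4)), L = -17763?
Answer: I*√5986390013/17 ≈ 4551.3*I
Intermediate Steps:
C(J, E) = E*J/(-4 + J) (C(J, E) = (J*(0 + (E + E)/(J - 4)))/2 = (J*(0 + (2*E)/(-4 + J)))/2 = (J*(0 + 2*E/(-4 + J)))/2 = (J*(2*E/(-4 + J)))/2 = (2*E*J/(-4 + J))/2 = E*J/(-4 + J))
√(-19062 + (C(38, -50) - 8095)*(L + 20302)) = √(-19062 + (-50*38/(-4 + 38) - 8095)*(-17763 + 20302)) = √(-19062 + (-50*38/34 - 8095)*2539) = √(-19062 + (-50*38*1/34 - 8095)*2539) = √(-19062 + (-950/17 - 8095)*2539) = √(-19062 - 138565/17*2539) = √(-19062 - 351816535/17) = √(-352140589/17) = I*√5986390013/17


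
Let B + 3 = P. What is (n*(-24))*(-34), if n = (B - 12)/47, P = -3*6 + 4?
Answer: -23664/47 ≈ -503.49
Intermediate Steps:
P = -14 (P = -18 + 4 = -14)
B = -17 (B = -3 - 14 = -17)
n = -29/47 (n = (-17 - 12)/47 = -29*1/47 = -29/47 ≈ -0.61702)
(n*(-24))*(-34) = -29/47*(-24)*(-34) = (696/47)*(-34) = -23664/47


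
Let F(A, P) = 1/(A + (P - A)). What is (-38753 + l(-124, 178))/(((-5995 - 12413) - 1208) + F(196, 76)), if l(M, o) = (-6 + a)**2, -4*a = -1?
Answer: 11770861/5963260 ≈ 1.9739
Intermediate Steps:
a = 1/4 (a = -1/4*(-1) = 1/4 ≈ 0.25000)
l(M, o) = 529/16 (l(M, o) = (-6 + 1/4)**2 = (-23/4)**2 = 529/16)
F(A, P) = 1/P
(-38753 + l(-124, 178))/(((-5995 - 12413) - 1208) + F(196, 76)) = (-38753 + 529/16)/(((-5995 - 12413) - 1208) + 1/76) = -619519/(16*((-18408 - 1208) + 1/76)) = -619519/(16*(-19616 + 1/76)) = -619519/(16*(-1490815/76)) = -619519/16*(-76/1490815) = 11770861/5963260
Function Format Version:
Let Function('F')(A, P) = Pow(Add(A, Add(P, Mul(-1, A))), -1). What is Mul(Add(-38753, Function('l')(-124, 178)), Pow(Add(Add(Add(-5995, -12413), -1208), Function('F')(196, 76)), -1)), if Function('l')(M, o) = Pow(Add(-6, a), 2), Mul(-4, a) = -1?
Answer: Rational(11770861, 5963260) ≈ 1.9739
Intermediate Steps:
a = Rational(1, 4) (a = Mul(Rational(-1, 4), -1) = Rational(1, 4) ≈ 0.25000)
Function('l')(M, o) = Rational(529, 16) (Function('l')(M, o) = Pow(Add(-6, Rational(1, 4)), 2) = Pow(Rational(-23, 4), 2) = Rational(529, 16))
Function('F')(A, P) = Pow(P, -1)
Mul(Add(-38753, Function('l')(-124, 178)), Pow(Add(Add(Add(-5995, -12413), -1208), Function('F')(196, 76)), -1)) = Mul(Add(-38753, Rational(529, 16)), Pow(Add(Add(Add(-5995, -12413), -1208), Pow(76, -1)), -1)) = Mul(Rational(-619519, 16), Pow(Add(Add(-18408, -1208), Rational(1, 76)), -1)) = Mul(Rational(-619519, 16), Pow(Add(-19616, Rational(1, 76)), -1)) = Mul(Rational(-619519, 16), Pow(Rational(-1490815, 76), -1)) = Mul(Rational(-619519, 16), Rational(-76, 1490815)) = Rational(11770861, 5963260)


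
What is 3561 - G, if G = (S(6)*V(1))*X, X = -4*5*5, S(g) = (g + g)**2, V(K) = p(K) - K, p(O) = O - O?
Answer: -10839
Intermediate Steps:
p(O) = 0
V(K) = -K (V(K) = 0 - K = -K)
S(g) = 4*g**2 (S(g) = (2*g)**2 = 4*g**2)
X = -100 (X = -20*5 = -100)
G = 14400 (G = ((4*6**2)*(-1*1))*(-100) = ((4*36)*(-1))*(-100) = (144*(-1))*(-100) = -144*(-100) = 14400)
3561 - G = 3561 - 1*14400 = 3561 - 14400 = -10839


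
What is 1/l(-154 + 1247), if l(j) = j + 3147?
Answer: 1/4240 ≈ 0.00023585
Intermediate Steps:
l(j) = 3147 + j
1/l(-154 + 1247) = 1/(3147 + (-154 + 1247)) = 1/(3147 + 1093) = 1/4240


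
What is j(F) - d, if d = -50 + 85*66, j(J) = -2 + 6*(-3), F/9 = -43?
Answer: -5580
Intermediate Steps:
F = -387 (F = 9*(-43) = -387)
j(J) = -20 (j(J) = -2 - 18 = -20)
d = 5560 (d = -50 + 5610 = 5560)
j(F) - d = -20 - 1*5560 = -20 - 5560 = -5580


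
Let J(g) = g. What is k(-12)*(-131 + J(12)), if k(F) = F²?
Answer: -17136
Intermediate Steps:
k(-12)*(-131 + J(12)) = (-12)²*(-131 + 12) = 144*(-119) = -17136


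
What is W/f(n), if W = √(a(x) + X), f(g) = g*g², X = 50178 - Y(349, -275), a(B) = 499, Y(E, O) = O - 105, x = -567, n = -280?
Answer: -3*√5673/21952000 ≈ -1.0293e-5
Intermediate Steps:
Y(E, O) = -105 + O
X = 50558 (X = 50178 - (-105 - 275) = 50178 - 1*(-380) = 50178 + 380 = 50558)
f(g) = g³
W = 3*√5673 (W = √(499 + 50558) = √51057 = 3*√5673 ≈ 225.96)
W/f(n) = (3*√5673)/((-280)³) = (3*√5673)/(-21952000) = (3*√5673)*(-1/21952000) = -3*√5673/21952000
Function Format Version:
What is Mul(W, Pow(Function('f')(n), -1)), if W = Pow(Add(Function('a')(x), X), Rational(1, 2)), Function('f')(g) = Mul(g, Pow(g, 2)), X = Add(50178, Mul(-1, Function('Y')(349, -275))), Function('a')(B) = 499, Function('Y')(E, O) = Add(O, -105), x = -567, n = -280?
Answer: Mul(Rational(-3, 21952000), Pow(5673, Rational(1, 2))) ≈ -1.0293e-5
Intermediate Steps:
Function('Y')(E, O) = Add(-105, O)
X = 50558 (X = Add(50178, Mul(-1, Add(-105, -275))) = Add(50178, Mul(-1, -380)) = Add(50178, 380) = 50558)
Function('f')(g) = Pow(g, 3)
W = Mul(3, Pow(5673, Rational(1, 2))) (W = Pow(Add(499, 50558), Rational(1, 2)) = Pow(51057, Rational(1, 2)) = Mul(3, Pow(5673, Rational(1, 2))) ≈ 225.96)
Mul(W, Pow(Function('f')(n), -1)) = Mul(Mul(3, Pow(5673, Rational(1, 2))), Pow(Pow(-280, 3), -1)) = Mul(Mul(3, Pow(5673, Rational(1, 2))), Pow(-21952000, -1)) = Mul(Mul(3, Pow(5673, Rational(1, 2))), Rational(-1, 21952000)) = Mul(Rational(-3, 21952000), Pow(5673, Rational(1, 2)))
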